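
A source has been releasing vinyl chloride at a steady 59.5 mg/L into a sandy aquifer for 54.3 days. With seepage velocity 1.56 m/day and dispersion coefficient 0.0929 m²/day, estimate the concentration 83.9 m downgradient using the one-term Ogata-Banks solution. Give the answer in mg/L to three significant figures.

35.7 mg/L

For a continuous step input, C/C₀ ≈ ½·erfc((x−vt)/(2√(Dt))).
vt = 1.56 × 54.3 = 84.708 m and 2√(Dt) = 2√(0.0929 × 54.3) = 4.492 m.
Argument (x−vt)/(2√(Dt)) = (83.9 − 84.708)/4.492 = -0.1799; ½·erfc(-0.1799) = 0.6004.
C = 59.5 × 0.6004 = 35.7 mg/L.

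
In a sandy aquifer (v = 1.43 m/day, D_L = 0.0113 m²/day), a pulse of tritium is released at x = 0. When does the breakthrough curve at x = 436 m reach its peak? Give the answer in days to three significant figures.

305 days

For the 1D instantaneous-source solution, setting ∂C/∂t = 0 at fixed x gives v²t² + 2Dt − x² = 0, so t = (√(D² + v²x²) − D)/v².
√(D² + v²x²) = √(0.0113² + 1.43² × 436²) = 623.5; v² = 2.0449.
t = (623.5 − 0.0113)/2.0449 = 305 days (vs. the pure-advection estimate x/v = 305 d).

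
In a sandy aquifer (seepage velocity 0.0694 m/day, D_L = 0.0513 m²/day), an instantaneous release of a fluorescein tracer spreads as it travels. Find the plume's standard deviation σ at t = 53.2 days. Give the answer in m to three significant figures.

Dispersive spreading gives a Gaussian with σ² = 2Dt; advection only shifts the center.
σ = √(2 × 0.0513 × 53.2) = 2.34 m.

2.34 m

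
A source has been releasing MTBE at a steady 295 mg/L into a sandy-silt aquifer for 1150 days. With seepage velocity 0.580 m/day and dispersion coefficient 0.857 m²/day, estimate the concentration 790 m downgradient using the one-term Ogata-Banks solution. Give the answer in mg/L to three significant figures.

0.826 mg/L

For a continuous step input, C/C₀ ≈ ½·erfc((x−vt)/(2√(Dt))).
vt = 0.580 × 1150 = 667 m and 2√(Dt) = 2√(0.857 × 1150) = 62.79 m.
Argument (x−vt)/(2√(Dt)) = (790 − 667)/62.79 = 1.959; ½·erfc(1.959) = 0.002799.
C = 295 × 0.002799 = 0.826 mg/L.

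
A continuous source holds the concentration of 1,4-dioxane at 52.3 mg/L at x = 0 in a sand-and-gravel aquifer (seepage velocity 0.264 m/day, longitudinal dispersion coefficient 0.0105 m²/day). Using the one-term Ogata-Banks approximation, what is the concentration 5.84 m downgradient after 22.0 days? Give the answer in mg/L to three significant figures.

25.2 mg/L

For a continuous step input, C/C₀ ≈ ½·erfc((x−vt)/(2√(Dt))).
vt = 0.264 × 22.0 = 5.808 m and 2√(Dt) = 2√(0.0105 × 22.0) = 0.9612 m.
Argument (x−vt)/(2√(Dt)) = (5.84 − 5.808)/0.9612 = 0.03329; ½·erfc(0.03329) = 0.4812.
C = 52.3 × 0.4812 = 25.2 mg/L.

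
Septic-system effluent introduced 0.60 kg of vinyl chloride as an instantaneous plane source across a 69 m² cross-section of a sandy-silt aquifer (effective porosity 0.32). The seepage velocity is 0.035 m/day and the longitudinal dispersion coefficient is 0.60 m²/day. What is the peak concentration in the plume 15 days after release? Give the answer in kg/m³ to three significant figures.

0.00256 kg/m³

The peak of an instantaneous 1D plume sits at x = vt; there the Gaussian factor is 1 and C_max = M/(n_e·A·√(4πDt)), where n_e·A is the pore area the mass is dissolved in.
√(4πDt) = √(4π × 0.60 × 15) = 10.63 m, so C_max = 0.60/(0.32 × 69 × 10.63) = 0.00256 kg/m³.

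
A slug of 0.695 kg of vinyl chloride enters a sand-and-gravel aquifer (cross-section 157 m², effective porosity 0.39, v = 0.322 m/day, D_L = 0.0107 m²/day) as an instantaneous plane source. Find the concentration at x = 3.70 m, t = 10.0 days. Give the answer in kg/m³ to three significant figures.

For an instantaneous plane source, C(x,t) = M/(n_e·A·√(4πDt)) · exp(−(x−vt)²/(4Dt)), with n_e·A the pore (flow) area.
Plume center vt = 0.322 × 10.0 = 3.22 m, so the well at 3.70 m is 0.48 m downgradient of the peak.
√(4πDt) = 1.160 m, giving peak height M/(n_e·A·√(4πDt)) = 0.695/(0.39 × 157 × 1.160) = 0.009785 kg/m³.
(x−vt)²/(4Dt) = (0.48)²/(4 × 0.0107 × 10.0) = 0.5383; exp(−0.5383) = 0.5837.
C = 0.009785 × 0.5837 = 0.00571 kg/m³.

0.00571 kg/m³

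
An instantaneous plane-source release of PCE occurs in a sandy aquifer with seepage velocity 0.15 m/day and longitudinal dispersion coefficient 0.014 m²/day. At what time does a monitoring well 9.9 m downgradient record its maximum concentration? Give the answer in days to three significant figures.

For the 1D instantaneous-source solution, setting ∂C/∂t = 0 at fixed x gives v²t² + 2Dt − x² = 0, so t = (√(D² + v²x²) − D)/v².
√(D² + v²x²) = √(0.014² + 0.15² × 9.9²) = 1.485; v² = 0.0225.
t = (1.485 − 0.014)/0.0225 = 65.4 days (vs. the pure-advection estimate x/v = 66.0 d).

65.4 days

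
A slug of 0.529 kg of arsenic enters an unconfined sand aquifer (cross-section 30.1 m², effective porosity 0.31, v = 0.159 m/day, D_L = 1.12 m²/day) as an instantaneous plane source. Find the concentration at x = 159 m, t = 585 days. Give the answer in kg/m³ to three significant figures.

0.000119 kg/m³

For an instantaneous plane source, C(x,t) = M/(n_e·A·√(4πDt)) · exp(−(x−vt)²/(4Dt)), with n_e·A the pore (flow) area.
Plume center vt = 0.159 × 585 = 93.015 m, so the well at 159 m is 65.985 m downgradient of the peak.
√(4πDt) = 90.74 m, giving peak height M/(n_e·A·√(4πDt)) = 0.529/(0.31 × 30.1 × 90.74) = 0.0006248 kg/m³.
(x−vt)²/(4Dt) = (65.985)²/(4 × 1.12 × 585) = 1.661; exp(−1.661) = 0.1899.
C = 0.0006248 × 0.1899 = 0.000119 kg/m³.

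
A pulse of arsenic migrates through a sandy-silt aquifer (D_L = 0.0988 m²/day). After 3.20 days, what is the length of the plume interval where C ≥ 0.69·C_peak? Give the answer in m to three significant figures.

1.37 m

The plume is Gaussian with σ = √(2Dt) = √(2 × 0.0988 × 3.20) = 0.7952 m.
C/C_peak = exp(−Δx²/(2σ²)) = 0.69 ⇒ Δx = σ·√(−2 ln 0.69) = 0.7952 × 0.8615 = 0.6851 m.
Width = 2Δx = 1.37 m.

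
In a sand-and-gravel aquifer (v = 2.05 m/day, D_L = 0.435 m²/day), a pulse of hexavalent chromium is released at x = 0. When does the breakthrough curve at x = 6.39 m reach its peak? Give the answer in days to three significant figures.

For the 1D instantaneous-source solution, setting ∂C/∂t = 0 at fixed x gives v²t² + 2Dt − x² = 0, so t = (√(D² + v²x²) − D)/v².
√(D² + v²x²) = √(0.435² + 2.05² × 6.39²) = 13.11; v² = 4.2025.
t = (13.11 − 0.435)/4.2025 = 3.02 days (vs. the pure-advection estimate x/v = 3.12 d).

3.02 days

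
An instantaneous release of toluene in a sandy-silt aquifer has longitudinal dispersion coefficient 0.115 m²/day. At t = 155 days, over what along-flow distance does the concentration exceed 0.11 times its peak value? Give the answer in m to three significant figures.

25.1 m

The plume is Gaussian with σ = √(2Dt) = √(2 × 0.115 × 155) = 5.971 m.
C/C_peak = exp(−Δx²/(2σ²)) = 0.11 ⇒ Δx = σ·√(−2 ln 0.11) = 5.971 × 2.101 = 12.55 m.
Width = 2Δx = 25.1 m.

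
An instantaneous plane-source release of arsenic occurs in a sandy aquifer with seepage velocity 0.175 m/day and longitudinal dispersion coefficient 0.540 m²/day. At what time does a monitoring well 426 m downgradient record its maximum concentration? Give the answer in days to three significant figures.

For the 1D instantaneous-source solution, setting ∂C/∂t = 0 at fixed x gives v²t² + 2Dt − x² = 0, so t = (√(D² + v²x²) − D)/v².
√(D² + v²x²) = √(0.540² + 0.175² × 426²) = 74.55; v² = 0.030625.
t = (74.55 − 0.540)/0.030625 = 2420 days (vs. the pure-advection estimate x/v = 2430 d).

2420 days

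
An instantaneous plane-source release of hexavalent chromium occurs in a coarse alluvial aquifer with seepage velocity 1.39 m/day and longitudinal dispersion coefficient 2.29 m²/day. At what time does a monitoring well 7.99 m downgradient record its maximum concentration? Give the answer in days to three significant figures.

For the 1D instantaneous-source solution, setting ∂C/∂t = 0 at fixed x gives v²t² + 2Dt − x² = 0, so t = (√(D² + v²x²) − D)/v².
√(D² + v²x²) = √(2.29² + 1.39² × 7.99²) = 11.34; v² = 1.9321.
t = (11.34 − 2.29)/1.9321 = 4.68 days (vs. the pure-advection estimate x/v = 5.75 d).

4.68 days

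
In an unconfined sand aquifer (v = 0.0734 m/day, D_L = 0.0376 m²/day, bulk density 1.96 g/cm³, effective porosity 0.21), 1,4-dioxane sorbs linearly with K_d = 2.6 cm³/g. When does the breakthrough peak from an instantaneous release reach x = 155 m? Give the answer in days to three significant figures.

53200 days

Retardation factor R = 1 + ρ_b·K_d/n = 1 + 1.96 × 2.6/0.21 = 25.27.
Sorption retards both mechanisms: v_R = v/R = 0.002905 m/day, D_R = D/R = 0.001488 m²/day.
Peak time from v_R²t² + 2D_R t − x² = 0: t = (√(D_R² + v_R²x²) − D_R)/v_R².
√(D_R² + v_R²x²) = √(0.001488² + 0.002905² × 155²) = 0.4503; v_R² = 8.439e-06.
t = (0.4503 − 0.001488)/8.439e-06 = 53200 days.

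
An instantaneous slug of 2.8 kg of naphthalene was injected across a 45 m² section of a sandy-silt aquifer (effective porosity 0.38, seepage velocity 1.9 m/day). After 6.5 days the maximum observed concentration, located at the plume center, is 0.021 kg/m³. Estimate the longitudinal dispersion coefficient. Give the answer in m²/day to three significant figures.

0.744 m²/day

At the plume center C_max = M/(n_e·A·√(4πDt)), so D = M²/(4πt·(n_e·A·C_max)²).
n_e·A·C_max = 0.38 × 45 × 0.021 = 0.3591 kg/m.
D = 2.8²/(4π × 6.5 × 0.3591²) = 0.744 m²/day.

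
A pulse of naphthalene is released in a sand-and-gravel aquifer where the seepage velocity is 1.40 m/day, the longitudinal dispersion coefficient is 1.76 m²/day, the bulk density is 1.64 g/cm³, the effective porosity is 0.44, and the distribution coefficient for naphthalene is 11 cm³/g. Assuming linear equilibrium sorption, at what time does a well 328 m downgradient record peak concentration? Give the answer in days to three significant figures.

9800 days

Retardation factor R = 1 + ρ_b·K_d/n = 1 + 1.64 × 11/0.44 = 42.00.
Sorption retards both mechanisms: v_R = v/R = 0.03333 m/day, D_R = D/R = 0.04190 m²/day.
Peak time from v_R²t² + 2D_R t − x² = 0: t = (√(D_R² + v_R²x²) − D_R)/v_R².
√(D_R² + v_R²x²) = √(0.04190² + 0.03333² × 328²) = 10.93; v_R² = 0.001111.
t = (10.93 − 0.04190)/0.001111 = 9800 days.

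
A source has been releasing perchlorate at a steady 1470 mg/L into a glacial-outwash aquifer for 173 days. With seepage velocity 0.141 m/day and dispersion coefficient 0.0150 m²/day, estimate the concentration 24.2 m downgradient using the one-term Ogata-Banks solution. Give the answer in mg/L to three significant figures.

785 mg/L

For a continuous step input, C/C₀ ≈ ½·erfc((x−vt)/(2√(Dt))).
vt = 0.141 × 173 = 24.393 m and 2√(Dt) = 2√(0.0150 × 173) = 3.222 m.
Argument (x−vt)/(2√(Dt)) = (24.2 − 24.393)/3.222 = -0.05990; ½·erfc(-0.05990) = 0.5338.
C = 1470 × 0.5338 = 785 mg/L.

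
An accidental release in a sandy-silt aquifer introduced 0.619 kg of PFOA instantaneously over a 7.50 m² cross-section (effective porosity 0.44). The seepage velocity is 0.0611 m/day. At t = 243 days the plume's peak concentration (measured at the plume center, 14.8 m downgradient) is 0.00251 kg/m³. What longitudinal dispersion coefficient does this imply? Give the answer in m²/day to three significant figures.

At the plume center C_max = M/(n_e·A·√(4πDt)), so D = M²/(4πt·(n_e·A·C_max)²).
n_e·A·C_max = 0.44 × 7.50 × 0.00251 = 0.008283 kg/m.
D = 0.619²/(4π × 243 × 0.008283²) = 1.83 m²/day.

1.83 m²/day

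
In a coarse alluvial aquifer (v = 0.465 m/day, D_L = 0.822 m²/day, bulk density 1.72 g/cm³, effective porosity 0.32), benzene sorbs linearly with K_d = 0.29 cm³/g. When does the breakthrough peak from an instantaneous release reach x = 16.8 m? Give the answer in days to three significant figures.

Retardation factor R = 1 + ρ_b·K_d/n = 1 + 1.72 × 0.29/0.32 = 2.559.
Sorption retards both mechanisms: v_R = v/R = 0.1817 m/day, D_R = D/R = 0.3212 m²/day.
Peak time from v_R²t² + 2D_R t − x² = 0: t = (√(D_R² + v_R²x²) − D_R)/v_R².
√(D_R² + v_R²x²) = √(0.3212² + 0.1817² × 16.8²) = 3.069; v_R² = 0.03301.
t = (3.069 − 0.3212)/0.03301 = 83.2 days.

83.2 days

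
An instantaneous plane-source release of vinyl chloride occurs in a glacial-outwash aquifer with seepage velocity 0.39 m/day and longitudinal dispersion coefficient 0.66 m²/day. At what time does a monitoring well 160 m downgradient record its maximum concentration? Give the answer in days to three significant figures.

For the 1D instantaneous-source solution, setting ∂C/∂t = 0 at fixed x gives v²t² + 2Dt − x² = 0, so t = (√(D² + v²x²) − D)/v².
√(D² + v²x²) = √(0.66² + 0.39² × 160²) = 62.40; v² = 0.1521.
t = (62.40 − 0.66)/0.1521 = 406 days (vs. the pure-advection estimate x/v = 410 d).

406 days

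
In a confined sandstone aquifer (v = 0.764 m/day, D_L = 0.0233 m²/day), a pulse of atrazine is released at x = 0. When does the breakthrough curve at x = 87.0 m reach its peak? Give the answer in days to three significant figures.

For the 1D instantaneous-source solution, setting ∂C/∂t = 0 at fixed x gives v²t² + 2Dt − x² = 0, so t = (√(D² + v²x²) − D)/v².
√(D² + v²x²) = √(0.0233² + 0.764² × 87.0²) = 66.47; v² = 0.583696.
t = (66.47 − 0.0233)/0.583696 = 114 days (vs. the pure-advection estimate x/v = 114 d).

114 days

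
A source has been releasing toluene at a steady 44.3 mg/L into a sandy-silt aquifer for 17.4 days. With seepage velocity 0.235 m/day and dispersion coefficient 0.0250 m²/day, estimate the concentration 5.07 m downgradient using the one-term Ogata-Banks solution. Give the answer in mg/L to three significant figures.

6.49 mg/L

For a continuous step input, C/C₀ ≈ ½·erfc((x−vt)/(2√(Dt))).
vt = 0.235 × 17.4 = 4.089 m and 2√(Dt) = 2√(0.0250 × 17.4) = 1.319 m.
Argument (x−vt)/(2√(Dt)) = (5.07 − 4.089)/1.319 = 0.7437; ½·erfc(0.7437) = 0.1465.
C = 44.3 × 0.1465 = 6.49 mg/L.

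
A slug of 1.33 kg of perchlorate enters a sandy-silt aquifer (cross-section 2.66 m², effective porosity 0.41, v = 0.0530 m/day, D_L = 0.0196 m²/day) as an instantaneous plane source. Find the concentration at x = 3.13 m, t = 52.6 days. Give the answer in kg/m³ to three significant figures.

0.329 kg/m³

For an instantaneous plane source, C(x,t) = M/(n_e·A·√(4πDt)) · exp(−(x−vt)²/(4Dt)), with n_e·A the pore (flow) area.
Plume center vt = 0.0530 × 52.6 = 2.7878 m, so the well at 3.13 m is 0.3422 m downgradient of the peak.
√(4πDt) = 3.599 m, giving peak height M/(n_e·A·√(4πDt)) = 1.33/(0.41 × 2.66 × 3.599) = 0.3388 kg/m³.
(x−vt)²/(4Dt) = (0.3422)²/(4 × 0.0196 × 52.6) = 0.02840; exp(−0.02840) = 0.9720.
C = 0.3388 × 0.9720 = 0.329 kg/m³.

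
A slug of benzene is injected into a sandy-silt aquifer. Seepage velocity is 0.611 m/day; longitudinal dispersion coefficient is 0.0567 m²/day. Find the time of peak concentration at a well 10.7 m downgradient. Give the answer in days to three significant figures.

17.4 days

For the 1D instantaneous-source solution, setting ∂C/∂t = 0 at fixed x gives v²t² + 2Dt − x² = 0, so t = (√(D² + v²x²) − D)/v².
√(D² + v²x²) = √(0.0567² + 0.611² × 10.7²) = 6.538; v² = 0.373321.
t = (6.538 − 0.0567)/0.373321 = 17.4 days (vs. the pure-advection estimate x/v = 17.5 d).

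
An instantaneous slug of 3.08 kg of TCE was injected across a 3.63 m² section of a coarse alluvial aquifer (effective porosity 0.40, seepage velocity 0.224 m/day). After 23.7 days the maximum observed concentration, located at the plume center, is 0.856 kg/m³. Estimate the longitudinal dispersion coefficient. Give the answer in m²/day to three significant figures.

0.0206 m²/day

At the plume center C_max = M/(n_e·A·√(4πDt)), so D = M²/(4πt·(n_e·A·C_max)²).
n_e·A·C_max = 0.40 × 3.63 × 0.856 = 1.243 kg/m.
D = 3.08²/(4π × 23.7 × 1.243²) = 0.0206 m²/day.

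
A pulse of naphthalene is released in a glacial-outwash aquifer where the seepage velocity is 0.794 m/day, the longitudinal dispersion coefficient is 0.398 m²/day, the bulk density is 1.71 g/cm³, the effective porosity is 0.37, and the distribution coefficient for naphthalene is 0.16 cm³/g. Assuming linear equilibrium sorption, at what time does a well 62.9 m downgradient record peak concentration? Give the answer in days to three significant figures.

137 days

Retardation factor R = 1 + ρ_b·K_d/n = 1 + 1.71 × 0.16/0.37 = 1.739.
Sorption retards both mechanisms: v_R = v/R = 0.4566 m/day, D_R = D/R = 0.2289 m²/day.
Peak time from v_R²t² + 2D_R t − x² = 0: t = (√(D_R² + v_R²x²) − D_R)/v_R².
√(D_R² + v_R²x²) = √(0.2289² + 0.4566² × 62.9²) = 28.72; v_R² = 0.2085.
t = (28.72 − 0.2289)/0.2085 = 137 days.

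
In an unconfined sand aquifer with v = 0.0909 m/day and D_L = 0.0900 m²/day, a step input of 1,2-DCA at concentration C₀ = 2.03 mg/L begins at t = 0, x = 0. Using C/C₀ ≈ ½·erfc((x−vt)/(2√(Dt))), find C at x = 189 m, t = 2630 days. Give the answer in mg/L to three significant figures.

2.01 mg/L

For a continuous step input, C/C₀ ≈ ½·erfc((x−vt)/(2√(Dt))).
vt = 0.0909 × 2630 = 239.067 m and 2√(Dt) = 2√(0.0900 × 2630) = 30.77 m.
Argument (x−vt)/(2√(Dt)) = (189 − 239.067)/30.77 = -1.627; ½·erfc(-1.627) = 0.9893.
C = 2.03 × 0.9893 = 2.01 mg/L.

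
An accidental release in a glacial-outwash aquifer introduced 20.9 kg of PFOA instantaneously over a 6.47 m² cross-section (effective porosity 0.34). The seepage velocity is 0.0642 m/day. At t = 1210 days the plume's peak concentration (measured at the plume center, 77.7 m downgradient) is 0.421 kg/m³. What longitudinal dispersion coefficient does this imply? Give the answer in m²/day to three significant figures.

At the plume center C_max = M/(n_e·A·√(4πDt)), so D = M²/(4πt·(n_e·A·C_max)²).
n_e·A·C_max = 0.34 × 6.47 × 0.421 = 0.9261 kg/m.
D = 20.9²/(4π × 1210 × 0.9261²) = 0.0335 m²/day.

0.0335 m²/day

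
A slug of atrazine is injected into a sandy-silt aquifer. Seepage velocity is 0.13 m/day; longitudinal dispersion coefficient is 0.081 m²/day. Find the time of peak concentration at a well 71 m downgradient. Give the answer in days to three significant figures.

For the 1D instantaneous-source solution, setting ∂C/∂t = 0 at fixed x gives v²t² + 2Dt − x² = 0, so t = (√(D² + v²x²) − D)/v².
√(D² + v²x²) = √(0.081² + 0.13² × 71²) = 9.230; v² = 0.0169.
t = (9.230 − 0.081)/0.0169 = 541 days (vs. the pure-advection estimate x/v = 546 d).

541 days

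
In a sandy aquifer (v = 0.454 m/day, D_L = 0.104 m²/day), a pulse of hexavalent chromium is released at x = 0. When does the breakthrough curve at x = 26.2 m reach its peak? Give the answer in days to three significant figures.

57.2 days

For the 1D instantaneous-source solution, setting ∂C/∂t = 0 at fixed x gives v²t² + 2Dt − x² = 0, so t = (√(D² + v²x²) − D)/v².
√(D² + v²x²) = √(0.104² + 0.454² × 26.2²) = 11.90; v² = 0.206116.
t = (11.90 − 0.104)/0.206116 = 57.2 days (vs. the pure-advection estimate x/v = 57.7 d).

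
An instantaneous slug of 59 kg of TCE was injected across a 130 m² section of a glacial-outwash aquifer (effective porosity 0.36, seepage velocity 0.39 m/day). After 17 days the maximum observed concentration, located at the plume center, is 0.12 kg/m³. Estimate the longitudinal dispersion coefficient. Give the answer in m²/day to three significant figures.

At the plume center C_max = M/(n_e·A·√(4πDt)), so D = M²/(4πt·(n_e·A·C_max)²).
n_e·A·C_max = 0.36 × 130 × 0.12 = 5.616 kg/m.
D = 59²/(4π × 17 × 5.616²) = 0.517 m²/day.

0.517 m²/day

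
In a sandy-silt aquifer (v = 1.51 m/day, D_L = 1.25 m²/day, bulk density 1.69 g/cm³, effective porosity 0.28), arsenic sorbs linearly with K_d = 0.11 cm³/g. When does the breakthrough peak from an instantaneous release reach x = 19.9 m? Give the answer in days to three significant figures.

Retardation factor R = 1 + ρ_b·K_d/n = 1 + 1.69 × 0.11/0.28 = 1.664.
Sorption retards both mechanisms: v_R = v/R = 0.9075 m/day, D_R = D/R = 0.7512 m²/day.
Peak time from v_R²t² + 2D_R t − x² = 0: t = (√(D_R² + v_R²x²) − D_R)/v_R².
√(D_R² + v_R²x²) = √(0.7512² + 0.9075² × 19.9²) = 18.07; v_R² = 0.8236.
t = (18.07 − 0.7512)/0.8236 = 21.0 days.

21.0 days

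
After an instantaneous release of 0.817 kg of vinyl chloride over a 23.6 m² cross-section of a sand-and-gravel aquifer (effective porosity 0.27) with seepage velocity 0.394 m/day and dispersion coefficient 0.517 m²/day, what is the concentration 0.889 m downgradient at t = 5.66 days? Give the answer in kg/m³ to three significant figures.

0.0181 kg/m³

For an instantaneous plane source, C(x,t) = M/(n_e·A·√(4πDt)) · exp(−(x−vt)²/(4Dt)), with n_e·A the pore (flow) area.
Plume center vt = 0.394 × 5.66 = 2.23004 m, so the well at 0.889 m is 1.34104 m upgradient of the peak.
√(4πDt) = 6.064 m, giving peak height M/(n_e·A·√(4πDt)) = 0.817/(0.27 × 23.6 × 6.064) = 0.02114 kg/m³.
(x−vt)²/(4Dt) = (-1.34104)²/(4 × 0.517 × 5.66) = 0.1536; exp(−0.1536) = 0.8576.
C = 0.02114 × 0.8576 = 0.0181 kg/m³.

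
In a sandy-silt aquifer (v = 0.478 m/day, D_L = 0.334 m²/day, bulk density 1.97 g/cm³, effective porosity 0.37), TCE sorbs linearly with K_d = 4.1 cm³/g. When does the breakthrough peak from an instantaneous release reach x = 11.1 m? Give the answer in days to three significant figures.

498 days

Retardation factor R = 1 + ρ_b·K_d/n = 1 + 1.97 × 4.1/0.37 = 22.83.
Sorption retards both mechanisms: v_R = v/R = 0.02094 m/day, D_R = D/R = 0.01463 m²/day.
Peak time from v_R²t² + 2D_R t − x² = 0: t = (√(D_R² + v_R²x²) − D_R)/v_R².
√(D_R² + v_R²x²) = √(0.01463² + 0.02094² × 11.1²) = 0.2329; v_R² = 0.0004385.
t = (0.2329 − 0.01463)/0.0004385 = 498 days.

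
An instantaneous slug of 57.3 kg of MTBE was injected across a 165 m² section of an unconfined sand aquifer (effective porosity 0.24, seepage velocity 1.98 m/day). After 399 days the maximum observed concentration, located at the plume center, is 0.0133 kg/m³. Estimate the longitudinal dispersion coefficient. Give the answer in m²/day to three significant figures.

2.36 m²/day

At the plume center C_max = M/(n_e·A·√(4πDt)), so D = M²/(4πt·(n_e·A·C_max)²).
n_e·A·C_max = 0.24 × 165 × 0.0133 = 0.5267 kg/m.
D = 57.3²/(4π × 399 × 0.5267²) = 2.36 m²/day.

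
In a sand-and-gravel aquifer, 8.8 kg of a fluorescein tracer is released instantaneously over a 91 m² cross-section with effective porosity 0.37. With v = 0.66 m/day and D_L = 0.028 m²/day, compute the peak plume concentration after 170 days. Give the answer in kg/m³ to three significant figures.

0.0338 kg/m³

The peak of an instantaneous 1D plume sits at x = vt; there the Gaussian factor is 1 and C_max = M/(n_e·A·√(4πDt)), where n_e·A is the pore area the mass is dissolved in.
√(4πDt) = √(4π × 0.028 × 170) = 7.734 m, so C_max = 8.8/(0.37 × 91 × 7.734) = 0.0338 kg/m³.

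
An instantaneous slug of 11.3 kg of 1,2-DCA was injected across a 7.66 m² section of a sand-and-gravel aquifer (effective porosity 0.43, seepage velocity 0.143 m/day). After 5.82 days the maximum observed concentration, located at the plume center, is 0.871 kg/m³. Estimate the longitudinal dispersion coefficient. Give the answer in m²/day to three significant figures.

At the plume center C_max = M/(n_e·A·√(4πDt)), so D = M²/(4πt·(n_e·A·C_max)²).
n_e·A·C_max = 0.43 × 7.66 × 0.871 = 2.869 kg/m.
D = 11.3²/(4π × 5.82 × 2.869²) = 0.212 m²/day.

0.212 m²/day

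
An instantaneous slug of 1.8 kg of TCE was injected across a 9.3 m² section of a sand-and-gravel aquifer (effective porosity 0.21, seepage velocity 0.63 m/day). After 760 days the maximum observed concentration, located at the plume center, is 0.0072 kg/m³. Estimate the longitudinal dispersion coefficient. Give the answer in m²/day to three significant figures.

At the plume center C_max = M/(n_e·A·√(4πDt)), so D = M²/(4πt·(n_e·A·C_max)²).
n_e·A·C_max = 0.21 × 9.3 × 0.0072 = 0.01406 kg/m.
D = 1.8²/(4π × 760 × 0.01406²) = 1.72 m²/day.

1.72 m²/day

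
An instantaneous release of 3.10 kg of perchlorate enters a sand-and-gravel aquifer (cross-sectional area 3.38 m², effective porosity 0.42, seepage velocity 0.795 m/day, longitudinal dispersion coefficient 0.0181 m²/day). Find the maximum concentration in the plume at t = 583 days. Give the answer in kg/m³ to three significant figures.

The peak of an instantaneous 1D plume sits at x = vt; there the Gaussian factor is 1 and C_max = M/(n_e·A·√(4πDt)), where n_e·A is the pore area the mass is dissolved in.
√(4πDt) = √(4π × 0.0181 × 583) = 11.52 m, so C_max = 3.10/(0.42 × 3.38 × 11.52) = 0.190 kg/m³.

0.190 kg/m³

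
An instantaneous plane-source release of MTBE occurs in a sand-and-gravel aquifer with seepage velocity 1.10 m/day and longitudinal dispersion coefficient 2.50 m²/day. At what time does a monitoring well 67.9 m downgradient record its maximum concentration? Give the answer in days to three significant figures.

59.7 days

For the 1D instantaneous-source solution, setting ∂C/∂t = 0 at fixed x gives v²t² + 2Dt − x² = 0, so t = (√(D² + v²x²) − D)/v².
√(D² + v²x²) = √(2.50² + 1.10² × 67.9²) = 74.73; v² = 1.21.
t = (74.73 − 2.50)/1.21 = 59.7 days (vs. the pure-advection estimate x/v = 61.7 d).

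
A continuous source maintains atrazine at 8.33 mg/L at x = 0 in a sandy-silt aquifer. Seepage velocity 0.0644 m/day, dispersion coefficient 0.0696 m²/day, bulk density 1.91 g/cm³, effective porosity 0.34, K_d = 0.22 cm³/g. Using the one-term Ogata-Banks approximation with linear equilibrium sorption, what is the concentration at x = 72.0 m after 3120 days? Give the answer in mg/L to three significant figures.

Retardation factor R = 1 + ρ_b·K_d/n = 1 + 1.91 × 0.22/0.34 = 2.236.
Sorption retards both mechanisms: v_R = v/R = 0.02880 m/day, D_R = D/R = 0.03113 m²/day.
v_R·t = 0.02880 × 3120 = 89.856 m; 2√(D_R t) = 19.71 m; argument = (72.0 − 89.856)/19.71 = -0.9059.
C = C₀ × ½·erfc(-0.9059) = 8.33 × 0.8999 = 7.50 mg/L.

7.50 mg/L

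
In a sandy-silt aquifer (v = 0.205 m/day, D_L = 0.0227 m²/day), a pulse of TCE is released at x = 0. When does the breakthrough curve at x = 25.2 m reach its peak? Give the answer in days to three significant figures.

For the 1D instantaneous-source solution, setting ∂C/∂t = 0 at fixed x gives v²t² + 2Dt − x² = 0, so t = (√(D² + v²x²) − D)/v².
√(D² + v²x²) = √(0.0227² + 0.205² × 25.2²) = 5.166; v² = 0.042025.
t = (5.166 − 0.0227)/0.042025 = 122 days (vs. the pure-advection estimate x/v = 123 d).

122 days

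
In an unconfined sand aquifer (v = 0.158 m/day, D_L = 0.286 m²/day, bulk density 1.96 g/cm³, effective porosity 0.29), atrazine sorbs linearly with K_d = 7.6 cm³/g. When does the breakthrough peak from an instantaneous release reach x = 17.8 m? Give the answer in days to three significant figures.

5330 days

Retardation factor R = 1 + ρ_b·K_d/n = 1 + 1.96 × 7.6/0.29 = 52.37.
Sorption retards both mechanisms: v_R = v/R = 0.003017 m/day, D_R = D/R = 0.005461 m²/day.
Peak time from v_R²t² + 2D_R t − x² = 0: t = (√(D_R² + v_R²x²) − D_R)/v_R².
√(D_R² + v_R²x²) = √(0.005461² + 0.003017² × 17.8²) = 0.05398; v_R² = 9.102e-06.
t = (0.05398 − 0.005461)/9.102e-06 = 5330 days.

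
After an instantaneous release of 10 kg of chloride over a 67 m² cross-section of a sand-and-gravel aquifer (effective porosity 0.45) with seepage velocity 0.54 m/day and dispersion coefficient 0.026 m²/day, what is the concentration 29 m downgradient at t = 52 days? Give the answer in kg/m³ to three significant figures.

For an instantaneous plane source, C(x,t) = M/(n_e·A·√(4πDt)) · exp(−(x−vt)²/(4Dt)), with n_e·A the pore (flow) area.
Plume center vt = 0.54 × 52 = 28.08 m, so the well at 29 m is 0.92 m downgradient of the peak.
√(4πDt) = 4.122 m, giving peak height M/(n_e·A·√(4πDt)) = 10/(0.45 × 67 × 4.122) = 0.08046 kg/m³.
(x−vt)²/(4Dt) = (0.92)²/(4 × 0.026 × 52) = 0.1565; exp(−0.1565) = 0.8551.
C = 0.08046 × 0.8551 = 0.0688 kg/m³.

0.0688 kg/m³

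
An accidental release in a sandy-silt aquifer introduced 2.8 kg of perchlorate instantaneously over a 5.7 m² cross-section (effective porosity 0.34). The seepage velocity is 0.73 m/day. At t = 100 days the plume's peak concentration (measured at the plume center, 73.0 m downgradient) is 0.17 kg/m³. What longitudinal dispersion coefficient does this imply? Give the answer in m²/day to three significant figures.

At the plume center C_max = M/(n_e·A·√(4πDt)), so D = M²/(4πt·(n_e·A·C_max)²).
n_e·A·C_max = 0.34 × 5.7 × 0.17 = 0.3295 kg/m.
D = 2.8²/(4π × 100 × 0.3295²) = 0.0575 m²/day.

0.0575 m²/day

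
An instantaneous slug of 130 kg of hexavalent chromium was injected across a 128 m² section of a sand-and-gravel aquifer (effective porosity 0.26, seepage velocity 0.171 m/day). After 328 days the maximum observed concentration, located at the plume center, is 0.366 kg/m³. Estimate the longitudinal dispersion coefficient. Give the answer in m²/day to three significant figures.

0.0276 m²/day

At the plume center C_max = M/(n_e·A·√(4πDt)), so D = M²/(4πt·(n_e·A·C_max)²).
n_e·A·C_max = 0.26 × 128 × 0.366 = 12.18 kg/m.
D = 130²/(4π × 328 × 12.18²) = 0.0276 m²/day.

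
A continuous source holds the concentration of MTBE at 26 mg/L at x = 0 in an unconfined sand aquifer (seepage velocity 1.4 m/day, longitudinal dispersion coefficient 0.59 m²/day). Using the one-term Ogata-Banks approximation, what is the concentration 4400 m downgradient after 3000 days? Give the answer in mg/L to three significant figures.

For a continuous step input, C/C₀ ≈ ½·erfc((x−vt)/(2√(Dt))).
vt = 1.4 × 3000 = 4200 m and 2√(Dt) = 2√(0.59 × 3000) = 84.14 m.
Argument (x−vt)/(2√(Dt)) = (4400 − 4200)/84.14 = 2.377; ½·erfc(2.377) = 0.0003875.
C = 26 × 0.0003875 = 0.0101 mg/L.

0.0101 mg/L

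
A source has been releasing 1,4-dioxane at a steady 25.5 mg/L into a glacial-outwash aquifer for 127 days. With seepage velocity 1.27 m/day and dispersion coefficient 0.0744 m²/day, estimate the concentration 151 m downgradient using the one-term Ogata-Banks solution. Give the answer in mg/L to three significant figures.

For a continuous step input, C/C₀ ≈ ½·erfc((x−vt)/(2√(Dt))).
vt = 1.27 × 127 = 161.29 m and 2√(Dt) = 2√(0.0744 × 127) = 6.148 m.
Argument (x−vt)/(2√(Dt)) = (151 − 161.29)/6.148 = -1.674; ½·erfc(-1.674) = 0.9910.
C = 25.5 × 0.9910 = 25.3 mg/L.

25.3 mg/L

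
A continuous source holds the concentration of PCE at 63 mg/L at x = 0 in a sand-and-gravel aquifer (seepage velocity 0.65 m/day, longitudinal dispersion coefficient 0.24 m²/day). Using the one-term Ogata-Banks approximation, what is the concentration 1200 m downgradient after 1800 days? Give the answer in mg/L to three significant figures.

For a continuous step input, C/C₀ ≈ ½·erfc((x−vt)/(2√(Dt))).
vt = 0.65 × 1800 = 1170 m and 2√(Dt) = 2√(0.24 × 1800) = 41.57 m.
Argument (x−vt)/(2√(Dt)) = (1200 − 1170)/41.57 = 0.7217; ½·erfc(0.7217) = 0.1537.
C = 63 × 0.1537 = 9.68 mg/L.

9.68 mg/L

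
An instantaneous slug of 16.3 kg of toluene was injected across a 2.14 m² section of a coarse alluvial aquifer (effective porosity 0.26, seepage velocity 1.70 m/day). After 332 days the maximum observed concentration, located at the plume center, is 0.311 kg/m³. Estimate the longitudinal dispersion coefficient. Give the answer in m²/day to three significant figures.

2.13 m²/day

At the plume center C_max = M/(n_e·A·√(4πDt)), so D = M²/(4πt·(n_e·A·C_max)²).
n_e·A·C_max = 0.26 × 2.14 × 0.311 = 0.1730 kg/m.
D = 16.3²/(4π × 332 × 0.1730²) = 2.13 m²/day.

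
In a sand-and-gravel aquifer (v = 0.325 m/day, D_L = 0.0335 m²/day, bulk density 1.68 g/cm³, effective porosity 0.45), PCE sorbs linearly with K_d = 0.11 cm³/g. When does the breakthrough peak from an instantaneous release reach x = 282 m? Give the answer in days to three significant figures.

1220 days

Retardation factor R = 1 + ρ_b·K_d/n = 1 + 1.68 × 0.11/0.45 = 1.411.
Sorption retards both mechanisms: v_R = v/R = 0.2303 m/day, D_R = D/R = 0.02374 m²/day.
Peak time from v_R²t² + 2D_R t − x² = 0: t = (√(D_R² + v_R²x²) − D_R)/v_R².
√(D_R² + v_R²x²) = √(0.02374² + 0.2303² × 282²) = 64.94; v_R² = 0.05304.
t = (64.94 − 0.02374)/0.05304 = 1220 days.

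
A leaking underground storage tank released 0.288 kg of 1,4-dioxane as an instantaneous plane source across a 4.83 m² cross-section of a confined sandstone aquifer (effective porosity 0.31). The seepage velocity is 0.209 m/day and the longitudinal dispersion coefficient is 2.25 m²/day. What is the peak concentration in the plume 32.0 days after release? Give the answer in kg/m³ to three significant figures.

0.00639 kg/m³

The peak of an instantaneous 1D plume sits at x = vt; there the Gaussian factor is 1 and C_max = M/(n_e·A·√(4πDt)), where n_e·A is the pore area the mass is dissolved in.
√(4πDt) = √(4π × 2.25 × 32.0) = 30.08 m, so C_max = 0.288/(0.31 × 4.83 × 30.08) = 0.00639 kg/m³.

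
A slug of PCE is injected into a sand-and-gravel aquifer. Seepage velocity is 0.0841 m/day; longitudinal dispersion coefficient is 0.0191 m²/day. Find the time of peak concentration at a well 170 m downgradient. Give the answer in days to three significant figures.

2020 days

For the 1D instantaneous-source solution, setting ∂C/∂t = 0 at fixed x gives v²t² + 2Dt − x² = 0, so t = (√(D² + v²x²) − D)/v².
√(D² + v²x²) = √(0.0191² + 0.0841² × 170²) = 14.30; v² = 0.00707281.
t = (14.30 − 0.0191)/0.00707281 = 2020 days (vs. the pure-advection estimate x/v = 2020 d).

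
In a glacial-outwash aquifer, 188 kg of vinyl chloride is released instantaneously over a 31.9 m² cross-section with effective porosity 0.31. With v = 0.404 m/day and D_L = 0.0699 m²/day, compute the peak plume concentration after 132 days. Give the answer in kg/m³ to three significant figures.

1.77 kg/m³

The peak of an instantaneous 1D plume sits at x = vt; there the Gaussian factor is 1 and C_max = M/(n_e·A·√(4πDt)), where n_e·A is the pore area the mass is dissolved in.
√(4πDt) = √(4π × 0.0699 × 132) = 10.77 m, so C_max = 188/(0.31 × 31.9 × 10.77) = 1.77 kg/m³.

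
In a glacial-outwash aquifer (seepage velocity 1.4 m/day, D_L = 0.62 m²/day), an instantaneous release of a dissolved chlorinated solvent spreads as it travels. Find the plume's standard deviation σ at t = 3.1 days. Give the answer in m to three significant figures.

Dispersive spreading gives a Gaussian with σ² = 2Dt; advection only shifts the center.
σ = √(2 × 0.62 × 3.1) = 1.96 m.

1.96 m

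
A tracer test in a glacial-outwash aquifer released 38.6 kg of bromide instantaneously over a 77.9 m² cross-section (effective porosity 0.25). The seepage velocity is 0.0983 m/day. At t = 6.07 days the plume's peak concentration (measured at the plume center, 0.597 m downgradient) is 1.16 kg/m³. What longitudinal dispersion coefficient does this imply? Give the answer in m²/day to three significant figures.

0.0383 m²/day

At the plume center C_max = M/(n_e·A·√(4πDt)), so D = M²/(4πt·(n_e·A·C_max)²).
n_e·A·C_max = 0.25 × 77.9 × 1.16 = 22.59 kg/m.
D = 38.6²/(4π × 6.07 × 22.59²) = 0.0383 m²/day.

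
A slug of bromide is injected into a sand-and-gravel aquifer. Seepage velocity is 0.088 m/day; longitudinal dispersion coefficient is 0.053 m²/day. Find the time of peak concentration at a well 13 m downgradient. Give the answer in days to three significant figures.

For the 1D instantaneous-source solution, setting ∂C/∂t = 0 at fixed x gives v²t² + 2Dt − x² = 0, so t = (√(D² + v²x²) − D)/v².
√(D² + v²x²) = √(0.053² + 0.088² × 13²) = 1.145; v² = 0.007744.
t = (1.145 − 0.053)/0.007744 = 141 days (vs. the pure-advection estimate x/v = 148 d).

141 days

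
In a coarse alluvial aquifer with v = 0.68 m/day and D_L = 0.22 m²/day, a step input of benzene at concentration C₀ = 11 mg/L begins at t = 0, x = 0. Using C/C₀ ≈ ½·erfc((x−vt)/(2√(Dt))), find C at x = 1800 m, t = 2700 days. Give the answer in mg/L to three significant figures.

For a continuous step input, C/C₀ ≈ ½·erfc((x−vt)/(2√(Dt))).
vt = 0.68 × 2700 = 1836 m and 2√(Dt) = 2√(0.22 × 2700) = 48.74 m.
Argument (x−vt)/(2√(Dt)) = (1800 − 1836)/48.74 = -0.7386; ½·erfc(-0.7386) = 0.8519.
C = 11 × 0.8519 = 9.37 mg/L.

9.37 mg/L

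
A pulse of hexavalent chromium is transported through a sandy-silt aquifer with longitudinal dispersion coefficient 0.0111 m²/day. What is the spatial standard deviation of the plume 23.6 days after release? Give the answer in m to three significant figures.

0.724 m

Dispersive spreading gives a Gaussian with σ² = 2Dt; advection only shifts the center.
σ = √(2 × 0.0111 × 23.6) = 0.724 m.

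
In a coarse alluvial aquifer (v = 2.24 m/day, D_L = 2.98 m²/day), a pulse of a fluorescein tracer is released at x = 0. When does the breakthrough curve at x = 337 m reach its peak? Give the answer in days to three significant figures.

150 days

For the 1D instantaneous-source solution, setting ∂C/∂t = 0 at fixed x gives v²t² + 2Dt − x² = 0, so t = (√(D² + v²x²) − D)/v².
√(D² + v²x²) = √(2.98² + 2.24² × 337²) = 754.9; v² = 5.0176.
t = (754.9 − 2.98)/5.0176 = 150 days (vs. the pure-advection estimate x/v = 150 d).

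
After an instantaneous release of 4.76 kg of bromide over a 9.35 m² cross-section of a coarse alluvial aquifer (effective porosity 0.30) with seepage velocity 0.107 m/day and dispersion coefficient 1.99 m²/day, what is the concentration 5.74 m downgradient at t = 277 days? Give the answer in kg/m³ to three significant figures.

For an instantaneous plane source, C(x,t) = M/(n_e·A·√(4πDt)) · exp(−(x−vt)²/(4Dt)), with n_e·A the pore (flow) area.
Plume center vt = 0.107 × 277 = 29.639 m, so the well at 5.74 m is 23.899 m upgradient of the peak.
√(4πDt) = 83.23 m, giving peak height M/(n_e·A·√(4πDt)) = 4.76/(0.30 × 9.35 × 83.23) = 0.02039 kg/m³.
(x−vt)²/(4Dt) = (-23.899)²/(4 × 1.99 × 277) = 0.2590; exp(−0.2590) = 0.7718.
C = 0.02039 × 0.7718 = 0.0157 kg/m³.

0.0157 kg/m³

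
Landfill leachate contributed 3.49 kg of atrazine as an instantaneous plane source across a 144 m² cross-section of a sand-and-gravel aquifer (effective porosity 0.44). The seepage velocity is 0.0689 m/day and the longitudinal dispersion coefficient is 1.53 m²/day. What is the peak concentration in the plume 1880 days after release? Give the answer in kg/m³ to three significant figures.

0.000290 kg/m³

The peak of an instantaneous 1D plume sits at x = vt; there the Gaussian factor is 1 and C_max = M/(n_e·A·√(4πDt)), where n_e·A is the pore area the mass is dissolved in.
√(4πDt) = √(4π × 1.53 × 1880) = 190.1 m, so C_max = 3.49/(0.44 × 144 × 190.1) = 0.000290 kg/m³.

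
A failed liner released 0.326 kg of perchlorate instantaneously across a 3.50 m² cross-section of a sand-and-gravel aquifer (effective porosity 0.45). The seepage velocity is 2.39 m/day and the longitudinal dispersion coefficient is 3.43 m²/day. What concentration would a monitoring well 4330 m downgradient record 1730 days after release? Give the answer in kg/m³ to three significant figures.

For an instantaneous plane source, C(x,t) = M/(n_e·A·√(4πDt)) · exp(−(x−vt)²/(4Dt)), with n_e·A the pore (flow) area.
Plume center vt = 2.39 × 1730 = 4134.7 m, so the well at 4330 m is 195.3 m downgradient of the peak.
√(4πDt) = 273.1 m, giving peak height M/(n_e·A·√(4πDt)) = 0.326/(0.45 × 3.50 × 273.1) = 0.0007579 kg/m³.
(x−vt)²/(4Dt) = (195.3)²/(4 × 3.43 × 1730) = 1.607; exp(−1.607) = 0.2005.
C = 0.0007579 × 0.2005 = 0.000152 kg/m³.

0.000152 kg/m³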